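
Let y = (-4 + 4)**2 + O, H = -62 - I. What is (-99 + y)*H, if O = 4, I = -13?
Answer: 4655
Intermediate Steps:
H = -49 (H = -62 - 1*(-13) = -62 + 13 = -49)
y = 4 (y = (-4 + 4)**2 + 4 = 0**2 + 4 = 0 + 4 = 4)
(-99 + y)*H = (-99 + 4)*(-49) = -95*(-49) = 4655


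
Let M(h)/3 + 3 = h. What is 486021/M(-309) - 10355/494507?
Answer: -474064061/912936 ≈ -519.27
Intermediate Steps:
M(h) = -9 + 3*h
486021/M(-309) - 10355/494507 = 486021/(-9 + 3*(-309)) - 10355/494507 = 486021/(-9 - 927) - 10355*1/494507 = 486021/(-936) - 10355/494507 = 486021*(-1/936) - 10355/494507 = -162007/312 - 10355/494507 = -474064061/912936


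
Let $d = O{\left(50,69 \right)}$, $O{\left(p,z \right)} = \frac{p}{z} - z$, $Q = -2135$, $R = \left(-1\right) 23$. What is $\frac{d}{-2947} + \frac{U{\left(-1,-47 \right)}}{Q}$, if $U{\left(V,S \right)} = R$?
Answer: $\frac{2104982}{62019615} \approx 0.033941$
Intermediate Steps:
$R = -23$
$U{\left(V,S \right)} = -23$
$O{\left(p,z \right)} = - z + \frac{p}{z}$
$d = - \frac{4711}{69}$ ($d = \left(-1\right) 69 + \frac{50}{69} = -69 + 50 \cdot \frac{1}{69} = -69 + \frac{50}{69} = - \frac{4711}{69} \approx -68.275$)
$\frac{d}{-2947} + \frac{U{\left(-1,-47 \right)}}{Q} = - \frac{4711}{69 \left(-2947\right)} - \frac{23}{-2135} = \left(- \frac{4711}{69}\right) \left(- \frac{1}{2947}\right) - - \frac{23}{2135} = \frac{673}{29049} + \frac{23}{2135} = \frac{2104982}{62019615}$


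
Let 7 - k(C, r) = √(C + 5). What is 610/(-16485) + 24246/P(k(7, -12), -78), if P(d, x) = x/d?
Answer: -93263825/42861 + 8082*√3/13 ≈ -1099.2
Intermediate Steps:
k(C, r) = 7 - √(5 + C) (k(C, r) = 7 - √(C + 5) = 7 - √(5 + C))
610/(-16485) + 24246/P(k(7, -12), -78) = 610/(-16485) + 24246/((-78/(7 - √(5 + 7)))) = 610*(-1/16485) + 24246/((-78/(7 - √12))) = -122/3297 + 24246/((-78/(7 - 2*√3))) = -122/3297 + 24246*(-7/78 + √3/39) = -122/3297 + (-28287/13 + 8082*√3/13) = -93263825/42861 + 8082*√3/13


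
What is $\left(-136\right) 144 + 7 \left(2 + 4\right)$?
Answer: $-19542$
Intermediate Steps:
$\left(-136\right) 144 + 7 \left(2 + 4\right) = -19584 + 7 \cdot 6 = -19584 + 42 = -19542$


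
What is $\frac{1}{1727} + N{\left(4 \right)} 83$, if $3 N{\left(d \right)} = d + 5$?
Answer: $\frac{430024}{1727} \approx 249.0$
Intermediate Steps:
$N{\left(d \right)} = \frac{5}{3} + \frac{d}{3}$ ($N{\left(d \right)} = \frac{d + 5}{3} = \frac{5 + d}{3} = \frac{5}{3} + \frac{d}{3}$)
$\frac{1}{1727} + N{\left(4 \right)} 83 = \frac{1}{1727} + \left(\frac{5}{3} + \frac{1}{3} \cdot 4\right) 83 = \frac{1}{1727} + \left(\frac{5}{3} + \frac{4}{3}\right) 83 = \frac{1}{1727} + 3 \cdot 83 = \frac{1}{1727} + 249 = \frac{430024}{1727}$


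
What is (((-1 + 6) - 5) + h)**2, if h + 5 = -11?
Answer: 256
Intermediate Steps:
h = -16 (h = -5 - 11 = -16)
(((-1 + 6) - 5) + h)**2 = (((-1 + 6) - 5) - 16)**2 = ((5 - 5) - 16)**2 = (0 - 16)**2 = (-16)**2 = 256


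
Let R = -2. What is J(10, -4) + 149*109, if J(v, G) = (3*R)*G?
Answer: 16265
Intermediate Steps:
J(v, G) = -6*G (J(v, G) = (3*(-2))*G = -6*G)
J(10, -4) + 149*109 = -6*(-4) + 149*109 = 24 + 16241 = 16265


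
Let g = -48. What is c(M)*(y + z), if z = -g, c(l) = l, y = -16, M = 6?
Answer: 192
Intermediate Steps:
z = 48 (z = -1*(-48) = 48)
c(M)*(y + z) = 6*(-16 + 48) = 6*32 = 192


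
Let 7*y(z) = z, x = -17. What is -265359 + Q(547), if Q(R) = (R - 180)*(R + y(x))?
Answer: -458509/7 ≈ -65501.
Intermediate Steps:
y(z) = z/7
Q(R) = (-180 + R)*(-17/7 + R) (Q(R) = (R - 180)*(R + (⅐)*(-17)) = (-180 + R)*(R - 17/7) = (-180 + R)*(-17/7 + R))
-265359 + Q(547) = -265359 + (3060/7 + 547² - 1277/7*547) = -265359 + (3060/7 + 299209 - 698519/7) = -265359 + 1399004/7 = -458509/7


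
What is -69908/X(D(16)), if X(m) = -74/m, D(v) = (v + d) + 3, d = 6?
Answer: 873850/37 ≈ 23618.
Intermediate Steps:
D(v) = 9 + v (D(v) = (v + 6) + 3 = (6 + v) + 3 = 9 + v)
-69908/X(D(16)) = -69908/((-74/(9 + 16))) = -69908/((-74/25)) = -69908/((-74*1/25)) = -69908/(-74/25) = -69908*(-25/74) = 873850/37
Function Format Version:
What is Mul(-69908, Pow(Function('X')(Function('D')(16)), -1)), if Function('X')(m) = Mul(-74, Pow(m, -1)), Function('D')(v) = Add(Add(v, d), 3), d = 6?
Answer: Rational(873850, 37) ≈ 23618.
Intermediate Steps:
Function('D')(v) = Add(9, v) (Function('D')(v) = Add(Add(v, 6), 3) = Add(Add(6, v), 3) = Add(9, v))
Mul(-69908, Pow(Function('X')(Function('D')(16)), -1)) = Mul(-69908, Pow(Mul(-74, Pow(Add(9, 16), -1)), -1)) = Mul(-69908, Pow(Mul(-74, Pow(25, -1)), -1)) = Mul(-69908, Pow(Mul(-74, Rational(1, 25)), -1)) = Mul(-69908, Pow(Rational(-74, 25), -1)) = Mul(-69908, Rational(-25, 74)) = Rational(873850, 37)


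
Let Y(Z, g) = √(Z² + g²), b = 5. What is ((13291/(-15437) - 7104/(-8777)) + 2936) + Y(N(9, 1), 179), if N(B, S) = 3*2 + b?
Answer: 397793261205/135490549 + √32162 ≈ 3115.3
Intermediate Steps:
N(B, S) = 11 (N(B, S) = 3*2 + 5 = 6 + 5 = 11)
((13291/(-15437) - 7104/(-8777)) + 2936) + Y(N(9, 1), 179) = ((13291/(-15437) - 7104/(-8777)) + 2936) + √(11² + 179²) = ((13291*(-1/15437) - 7104*(-1/8777)) + 2936) + √(121 + 32041) = ((-13291/15437 + 7104/8777) + 2936) + √32162 = (-6990659/135490549 + 2936) + √32162 = 397793261205/135490549 + √32162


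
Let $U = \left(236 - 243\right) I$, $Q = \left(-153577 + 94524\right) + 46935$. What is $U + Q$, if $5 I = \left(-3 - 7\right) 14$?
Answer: $-11922$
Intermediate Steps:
$I = -28$ ($I = \frac{\left(-3 - 7\right) 14}{5} = \frac{\left(-10\right) 14}{5} = \frac{1}{5} \left(-140\right) = -28$)
$Q = -12118$ ($Q = -59053 + 46935 = -12118$)
$U = 196$ ($U = \left(236 - 243\right) \left(-28\right) = \left(-7\right) \left(-28\right) = 196$)
$U + Q = 196 - 12118 = -11922$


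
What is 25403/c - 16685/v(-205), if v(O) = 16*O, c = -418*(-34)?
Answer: 843287/122672 ≈ 6.8743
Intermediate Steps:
c = 14212
25403/c - 16685/v(-205) = 25403/14212 - 16685/(16*(-205)) = 25403*(1/14212) - 16685/(-3280) = 1337/748 - 16685*(-1/3280) = 1337/748 + 3337/656 = 843287/122672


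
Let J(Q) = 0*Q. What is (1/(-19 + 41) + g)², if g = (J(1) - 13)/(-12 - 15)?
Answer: 97969/352836 ≈ 0.27766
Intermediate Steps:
J(Q) = 0
g = 13/27 (g = (0 - 13)/(-12 - 15) = -13/(-27) = -13*(-1/27) = 13/27 ≈ 0.48148)
(1/(-19 + 41) + g)² = (1/(-19 + 41) + 13/27)² = (1/22 + 13/27)² = (313/594)² = 97969/352836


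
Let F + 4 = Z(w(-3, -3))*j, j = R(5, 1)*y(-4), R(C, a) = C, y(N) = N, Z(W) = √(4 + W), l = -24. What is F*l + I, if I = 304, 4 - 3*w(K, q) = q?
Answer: 400 + 160*√57 ≈ 1608.0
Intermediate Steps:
w(K, q) = 4/3 - q/3
j = -20 (j = 5*(-4) = -20)
F = -4 - 20*√57/3 (F = -4 + √(4 + (4/3 - ⅓*(-3)))*(-20) = -4 + √(4 + (4/3 + 1))*(-20) = -4 + √(4 + 7/3)*(-20) = -4 + √(19/3)*(-20) = -4 + (√57/3)*(-20) = -4 - 20*√57/3 ≈ -54.332)
F*l + I = (-4 - 20*√57/3)*(-24) + 304 = (96 + 160*√57) + 304 = 400 + 160*√57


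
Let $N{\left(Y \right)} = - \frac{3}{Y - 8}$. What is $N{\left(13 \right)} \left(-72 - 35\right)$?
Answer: $\frac{321}{5} \approx 64.2$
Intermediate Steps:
$N{\left(Y \right)} = - \frac{3}{-8 + Y}$
$N{\left(13 \right)} \left(-72 - 35\right) = - \frac{3}{-8 + 13} \left(-72 - 35\right) = - \frac{3}{5} \left(-107\right) = \left(-3\right) \frac{1}{5} \left(-107\right) = \left(- \frac{3}{5}\right) \left(-107\right) = \frac{321}{5}$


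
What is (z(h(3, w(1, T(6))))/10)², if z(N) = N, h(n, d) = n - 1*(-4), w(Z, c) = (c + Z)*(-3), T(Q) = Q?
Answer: 49/100 ≈ 0.49000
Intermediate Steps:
w(Z, c) = -3*Z - 3*c (w(Z, c) = (Z + c)*(-3) = -3*Z - 3*c)
h(n, d) = 4 + n (h(n, d) = n + 4 = 4 + n)
(z(h(3, w(1, T(6))))/10)² = ((4 + 3)/10)² = (7*(⅒))² = (7/10)² = 49/100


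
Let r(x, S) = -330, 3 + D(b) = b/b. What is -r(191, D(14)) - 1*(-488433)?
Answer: 488763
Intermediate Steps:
D(b) = -2 (D(b) = -3 + b/b = -3 + 1 = -2)
-r(191, D(14)) - 1*(-488433) = -1*(-330) - 1*(-488433) = 330 + 488433 = 488763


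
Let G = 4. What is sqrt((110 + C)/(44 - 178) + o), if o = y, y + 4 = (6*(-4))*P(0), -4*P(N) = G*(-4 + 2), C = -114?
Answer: I*sqrt(233294)/67 ≈ 7.209*I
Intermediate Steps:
P(N) = 2 (P(N) = -(-4 + 2) = -(-2) = -1/4*(-8) = 2)
y = -52 (y = -4 + (6*(-4))*2 = -4 - 24*2 = -4 - 48 = -52)
o = -52
sqrt((110 + C)/(44 - 178) + o) = sqrt((110 - 114)/(44 - 178) - 52) = sqrt(-4/(-134) - 52) = sqrt(-4*(-1/134) - 52) = sqrt(2/67 - 52) = sqrt(-3482/67) = I*sqrt(233294)/67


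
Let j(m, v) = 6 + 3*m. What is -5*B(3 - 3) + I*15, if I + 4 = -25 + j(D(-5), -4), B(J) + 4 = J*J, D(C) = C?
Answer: -550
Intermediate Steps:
B(J) = -4 + J**2 (B(J) = -4 + J*J = -4 + J**2)
I = -38 (I = -4 + (-25 + (6 + 3*(-5))) = -4 + (-25 + (6 - 15)) = -4 + (-25 - 9) = -4 - 34 = -38)
-5*B(3 - 3) + I*15 = -5*(-4 + (3 - 3)**2) - 38*15 = -5*(-4 + 0**2) - 570 = -5*(-4 + 0) - 570 = -5*(-4) - 570 = 20 - 570 = -550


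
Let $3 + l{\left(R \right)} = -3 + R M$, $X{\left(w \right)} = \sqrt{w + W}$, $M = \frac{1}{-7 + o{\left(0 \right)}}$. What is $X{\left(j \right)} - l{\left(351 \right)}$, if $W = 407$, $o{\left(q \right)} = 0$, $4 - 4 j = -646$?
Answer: $\frac{393}{7} + \frac{\sqrt{2278}}{2} \approx 80.007$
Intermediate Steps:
$j = \frac{325}{2}$ ($j = 1 - - \frac{323}{2} = 1 + \frac{323}{2} = \frac{325}{2} \approx 162.5$)
$M = - \frac{1}{7}$ ($M = \frac{1}{-7 + 0} = \frac{1}{-7} = - \frac{1}{7} \approx -0.14286$)
$X{\left(w \right)} = \sqrt{407 + w}$ ($X{\left(w \right)} = \sqrt{w + 407} = \sqrt{407 + w}$)
$l{\left(R \right)} = -6 - \frac{R}{7}$ ($l{\left(R \right)} = -3 + \left(-3 + R \left(- \frac{1}{7}\right)\right) = -3 - \left(3 + \frac{R}{7}\right) = -6 - \frac{R}{7}$)
$X{\left(j \right)} - l{\left(351 \right)} = \sqrt{407 + \frac{325}{2}} - \left(-6 - \frac{351}{7}\right) = \sqrt{\frac{1139}{2}} - \left(-6 - \frac{351}{7}\right) = \frac{\sqrt{2278}}{2} - - \frac{393}{7} = \frac{\sqrt{2278}}{2} + \frac{393}{7} = \frac{393}{7} + \frac{\sqrt{2278}}{2}$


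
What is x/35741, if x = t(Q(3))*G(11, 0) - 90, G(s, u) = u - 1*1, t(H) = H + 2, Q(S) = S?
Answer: -95/35741 ≈ -0.0026580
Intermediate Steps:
t(H) = 2 + H
G(s, u) = -1 + u (G(s, u) = u - 1 = -1 + u)
x = -95 (x = (2 + 3)*(-1 + 0) - 90 = 5*(-1) - 90 = -5 - 90 = -95)
x/35741 = -95/35741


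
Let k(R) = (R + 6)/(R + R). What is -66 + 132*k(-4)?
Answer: -99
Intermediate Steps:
k(R) = (6 + R)/(2*R) (k(R) = (6 + R)/((2*R)) = (6 + R)*(1/(2*R)) = (6 + R)/(2*R))
-66 + 132*k(-4) = -66 + 132*((½)*(6 - 4)/(-4)) = -66 + 132*((½)*(-¼)*2) = -66 + 132*(-¼) = -66 - 33 = -99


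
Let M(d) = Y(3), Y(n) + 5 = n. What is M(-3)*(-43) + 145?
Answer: 231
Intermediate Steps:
Y(n) = -5 + n
M(d) = -2 (M(d) = -5 + 3 = -2)
M(-3)*(-43) + 145 = -2*(-43) + 145 = 86 + 145 = 231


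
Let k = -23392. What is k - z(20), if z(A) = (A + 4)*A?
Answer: -23872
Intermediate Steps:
z(A) = A*(4 + A) (z(A) = (4 + A)*A = A*(4 + A))
k - z(20) = -23392 - 20*(4 + 20) = -23392 - 20*24 = -23392 - 1*480 = -23392 - 480 = -23872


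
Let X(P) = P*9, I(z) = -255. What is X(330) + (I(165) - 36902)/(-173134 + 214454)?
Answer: 122683243/41320 ≈ 2969.1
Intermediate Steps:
X(P) = 9*P
X(330) + (I(165) - 36902)/(-173134 + 214454) = 9*330 + (-255 - 36902)/(-173134 + 214454) = 2970 - 37157/41320 = 122683243/41320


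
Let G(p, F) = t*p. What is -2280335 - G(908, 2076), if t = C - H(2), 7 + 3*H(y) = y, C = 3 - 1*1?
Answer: -6850993/3 ≈ -2.2837e+6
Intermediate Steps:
C = 2 (C = 3 - 1 = 2)
H(y) = -7/3 + y/3
t = 11/3 (t = 2 - (-7/3 + (1/3)*2) = 2 - (-7/3 + 2/3) = 2 - 1*(-5/3) = 2 + 5/3 = 11/3 ≈ 3.6667)
G(p, F) = 11*p/3
-2280335 - G(908, 2076) = -2280335 - 11*908/3 = -2280335 - 1*9988/3 = -2280335 - 9988/3 = -6850993/3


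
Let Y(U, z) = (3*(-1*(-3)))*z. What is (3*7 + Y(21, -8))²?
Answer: 2601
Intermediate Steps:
Y(U, z) = 9*z (Y(U, z) = (3*3)*z = 9*z)
(3*7 + Y(21, -8))² = (3*7 + 9*(-8))² = (21 - 72)² = (-51)² = 2601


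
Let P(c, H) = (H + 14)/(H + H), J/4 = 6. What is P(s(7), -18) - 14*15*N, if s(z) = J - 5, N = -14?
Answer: 26461/9 ≈ 2940.1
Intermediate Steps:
J = 24 (J = 4*6 = 24)
s(z) = 19 (s(z) = 24 - 5 = 19)
P(c, H) = (14 + H)/(2*H) (P(c, H) = (14 + H)/((2*H)) = (14 + H)*(1/(2*H)) = (14 + H)/(2*H))
P(s(7), -18) - 14*15*N = (½)*(14 - 18)/(-18) - 14*15*(-14) = (½)*(-1/18)*(-4) - 210*(-14) = ⅑ - 1*(-2940) = ⅑ + 2940 = 26461/9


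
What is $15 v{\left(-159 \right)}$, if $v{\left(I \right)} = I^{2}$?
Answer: $379215$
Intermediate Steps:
$15 v{\left(-159 \right)} = 15 \left(-159\right)^{2} = 15 \cdot 25281 = 379215$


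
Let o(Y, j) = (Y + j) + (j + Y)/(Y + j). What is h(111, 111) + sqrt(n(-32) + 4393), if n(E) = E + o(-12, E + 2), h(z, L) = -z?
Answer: -111 + 12*sqrt(30) ≈ -45.273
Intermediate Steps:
o(Y, j) = 1 + Y + j (o(Y, j) = (Y + j) + (Y + j)/(Y + j) = (Y + j) + 1 = 1 + Y + j)
n(E) = -9 + 2*E (n(E) = E + (1 - 12 + (E + 2)) = E + (1 - 12 + (2 + E)) = E + (-9 + E) = -9 + 2*E)
h(111, 111) + sqrt(n(-32) + 4393) = -1*111 + sqrt((-9 + 2*(-32)) + 4393) = -111 + sqrt((-9 - 64) + 4393) = -111 + sqrt(-73 + 4393) = -111 + sqrt(4320) = -111 + 12*sqrt(30)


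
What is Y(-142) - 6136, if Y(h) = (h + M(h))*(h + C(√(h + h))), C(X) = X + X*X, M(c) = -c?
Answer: -6136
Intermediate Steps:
C(X) = X + X²
Y(h) = 0 (Y(h) = (h - h)*(h + √(h + h)*(1 + √(h + h))) = 0*(h + √(2*h)*(1 + √(2*h))) = 0*(h + (√2*√h)*(1 + √2*√h)) = 0*(h + √2*√h*(1 + √2*√h)) = 0)
Y(-142) - 6136 = 0 - 6136 = -6136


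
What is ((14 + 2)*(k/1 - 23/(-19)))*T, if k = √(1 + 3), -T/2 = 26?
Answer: -50752/19 ≈ -2671.2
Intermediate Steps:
T = -52 (T = -2*26 = -52)
k = 2 (k = √4 = 2)
((14 + 2)*(k/1 - 23/(-19)))*T = ((14 + 2)*(2/1 - 23/(-19)))*(-52) = (16*(2*1 - 23*(-1/19)))*(-52) = (16*(2 + 23/19))*(-52) = (16*(61/19))*(-52) = (976/19)*(-52) = -50752/19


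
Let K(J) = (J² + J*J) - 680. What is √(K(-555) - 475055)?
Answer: √140315 ≈ 374.59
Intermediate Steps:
K(J) = -680 + 2*J² (K(J) = (J² + J²) - 680 = 2*J² - 680 = -680 + 2*J²)
√(K(-555) - 475055) = √((-680 + 2*(-555)²) - 475055) = √((-680 + 2*308025) - 475055) = √((-680 + 616050) - 475055) = √(615370 - 475055) = √140315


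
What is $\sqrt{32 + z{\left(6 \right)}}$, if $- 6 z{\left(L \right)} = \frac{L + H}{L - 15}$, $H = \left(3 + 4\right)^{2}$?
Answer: $\frac{\sqrt{10698}}{18} \approx 5.7462$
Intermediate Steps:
$H = 49$ ($H = 7^{2} = 49$)
$z{\left(L \right)} = - \frac{49 + L}{6 \left(-15 + L\right)}$ ($z{\left(L \right)} = - \frac{\left(L + 49\right) \frac{1}{L - 15}}{6} = - \frac{\left(49 + L\right) \frac{1}{-15 + L}}{6} = - \frac{\frac{1}{-15 + L} \left(49 + L\right)}{6} = - \frac{49 + L}{6 \left(-15 + L\right)}$)
$\sqrt{32 + z{\left(6 \right)}} = \sqrt{32 + \frac{-49 - 6}{6 \left(-15 + 6\right)}} = \sqrt{32 + \frac{-49 - 6}{6 \left(-9\right)}} = \sqrt{32 + \frac{1}{6} \left(- \frac{1}{9}\right) \left(-55\right)} = \sqrt{32 + \frac{55}{54}} = \sqrt{\frac{1783}{54}} = \frac{\sqrt{10698}}{18}$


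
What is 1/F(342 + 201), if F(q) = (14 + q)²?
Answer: 1/310249 ≈ 3.2232e-6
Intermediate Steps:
1/F(342 + 201) = 1/((14 + (342 + 201))²) = 1/((14 + 543)²) = 1/(557²) = 1/310249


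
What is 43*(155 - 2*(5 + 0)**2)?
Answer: 4515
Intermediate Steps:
43*(155 - 2*(5 + 0)**2) = 43*(155 - 2*5**2) = 43*(155 - 2*25) = 43*(155 - 50) = 43*105 = 4515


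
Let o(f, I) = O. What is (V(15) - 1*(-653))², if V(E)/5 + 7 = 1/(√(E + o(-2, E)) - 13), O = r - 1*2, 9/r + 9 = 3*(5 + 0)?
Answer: 36416853674/95481 - 1908320*√58/95481 ≈ 3.8125e+5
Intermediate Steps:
r = 3/2 (r = 9/(-9 + 3*(5 + 0)) = 9/(-9 + 3*5) = 9/(-9 + 15) = 9/6 = 9*(⅙) = 3/2 ≈ 1.5000)
O = -½ (O = 3/2 - 1*2 = 3/2 - 2 = -½ ≈ -0.50000)
o(f, I) = -½
V(E) = -35 + 5/(-13 + √(-½ + E)) (V(E) = -35 + 5/(√(E - ½) - 13) = -35 + 5/(√(-½ + E) - 13) = -35 + 5/(-13 + √(-½ + E)))
(V(15) - 1*(-653))² = ((920 - 35*√(-2 + 4*15))/(-26 + √2*√(-1 + 2*15)) - 1*(-653))² = ((920 - 35*√(-2 + 60))/(-26 + √2*√(-1 + 30)) + 653)² = ((920 - 35*√58)/(-26 + √2*√29) + 653)² = ((920 - 35*√58)/(-26 + √58) + 653)² = (653 + (920 - 35*√58)/(-26 + √58))²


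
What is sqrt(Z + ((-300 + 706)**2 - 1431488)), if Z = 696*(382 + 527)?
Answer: 2*I*sqrt(158497) ≈ 796.23*I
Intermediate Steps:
Z = 632664 (Z = 696*909 = 632664)
sqrt(Z + ((-300 + 706)**2 - 1431488)) = sqrt(632664 + ((-300 + 706)**2 - 1431488)) = sqrt(632664 + (406**2 - 1431488)) = sqrt(632664 + (164836 - 1431488)) = sqrt(632664 - 1266652) = sqrt(-633988) = 2*I*sqrt(158497)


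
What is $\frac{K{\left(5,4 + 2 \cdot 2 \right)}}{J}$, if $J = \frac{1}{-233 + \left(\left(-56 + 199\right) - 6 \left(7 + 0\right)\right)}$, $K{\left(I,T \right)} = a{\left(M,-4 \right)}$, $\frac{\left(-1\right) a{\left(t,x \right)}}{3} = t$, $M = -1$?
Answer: $-396$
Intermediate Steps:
$a{\left(t,x \right)} = - 3 t$
$K{\left(I,T \right)} = 3$ ($K{\left(I,T \right)} = \left(-3\right) \left(-1\right) = 3$)
$J = - \frac{1}{132}$ ($J = \frac{1}{-233 + \left(143 - 42\right)} = \frac{1}{-233 + 101} = \frac{1}{-132} = - \frac{1}{132} \approx -0.0075758$)
$\frac{K{\left(5,4 + 2 \cdot 2 \right)}}{J} = \frac{3}{- \frac{1}{132}} = 3 \left(-132\right) = -396$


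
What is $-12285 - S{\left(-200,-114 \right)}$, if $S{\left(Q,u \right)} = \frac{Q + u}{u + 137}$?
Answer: $- \frac{282241}{23} \approx -12271.0$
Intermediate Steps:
$S{\left(Q,u \right)} = \frac{Q + u}{137 + u}$
$-12285 - S{\left(-200,-114 \right)} = -12285 - \frac{-200 - 114}{137 - 114} = -12285 - \frac{1}{23} \left(-314\right) = -12285 - - \frac{314}{23} = -12285 + \frac{314}{23} = - \frac{282241}{23}$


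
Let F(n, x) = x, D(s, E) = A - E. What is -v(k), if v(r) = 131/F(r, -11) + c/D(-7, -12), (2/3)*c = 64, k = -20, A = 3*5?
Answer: 827/99 ≈ 8.3535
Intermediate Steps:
A = 15
D(s, E) = 15 - E
c = 96 (c = (3/2)*64 = 96)
v(r) = -827/99 (v(r) = 131/(-11) + 96/(15 - 1*(-12)) = 131*(-1/11) + 96/(15 + 12) = -131/11 + 96/27 = -131/11 + 96*(1/27) = -131/11 + 32/9 = -827/99)
-v(k) = -1*(-827/99) = 827/99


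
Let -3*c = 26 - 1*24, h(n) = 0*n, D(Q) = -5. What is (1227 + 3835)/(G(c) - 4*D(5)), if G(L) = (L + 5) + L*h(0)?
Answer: 15186/73 ≈ 208.03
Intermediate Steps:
h(n) = 0
c = -⅔ (c = -(26 - 1*24)/3 = -(26 - 24)/3 = -⅓*2 = -⅔ ≈ -0.66667)
G(L) = 5 + L (G(L) = (L + 5) + L*0 = (5 + L) + 0 = 5 + L)
(1227 + 3835)/(G(c) - 4*D(5)) = (1227 + 3835)/((5 - ⅔) - 4*(-5)) = 5062/(13/3 + 20) = 5062/(73/3) = 5062*(3/73) = 15186/73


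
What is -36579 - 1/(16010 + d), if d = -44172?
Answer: -1030137797/28162 ≈ -36579.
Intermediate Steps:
-36579 - 1/(16010 + d) = -36579 - 1/(16010 - 44172) = -36579 - 1/(-28162) = -36579 - 1*(-1/28162) = -36579 + 1/28162 = -1030137797/28162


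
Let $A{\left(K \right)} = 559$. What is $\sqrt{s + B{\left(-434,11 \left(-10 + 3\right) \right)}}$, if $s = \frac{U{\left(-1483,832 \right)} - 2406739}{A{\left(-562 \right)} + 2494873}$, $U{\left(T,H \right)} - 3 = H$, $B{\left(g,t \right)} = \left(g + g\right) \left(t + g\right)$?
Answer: $\frac{\sqrt{43156993988429866}}{311929} \approx 665.99$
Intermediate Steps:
$B{\left(g,t \right)} = 2 g \left(g + t\right)$
$U{\left(T,H \right)} = 3 + H$
$s = - \frac{300738}{311929}$ ($s = \frac{\left(3 + 832\right) - 2406739}{559 + 2494873} = \frac{835 - 2406739}{2495432} = \left(-2405904\right) \frac{1}{2495432} = - \frac{300738}{311929} \approx -0.96412$)
$\sqrt{s + B{\left(-434,11 \left(-10 + 3\right) \right)}} = \sqrt{- \frac{300738}{311929} + 2 \left(-434\right) \left(-434 + 11 \left(-10 + 3\right)\right)} = \sqrt{- \frac{300738}{311929} + 2 \left(-434\right) \left(-434 + 11 \left(-7\right)\right)} = \sqrt{- \frac{300738}{311929} + 2 \left(-434\right) \left(-434 - 77\right)} = \sqrt{- \frac{300738}{311929} + 2 \left(-434\right) \left(-511\right)} = \sqrt{- \frac{300738}{311929} + 443548} = \sqrt{\frac{138355183354}{311929}} = \frac{\sqrt{43156993988429866}}{311929}$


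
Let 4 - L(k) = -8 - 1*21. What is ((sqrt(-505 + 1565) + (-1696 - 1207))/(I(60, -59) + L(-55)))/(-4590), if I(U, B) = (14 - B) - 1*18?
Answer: 2903/403920 - sqrt(265)/201960 ≈ 0.0071065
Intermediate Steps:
I(U, B) = -4 - B (I(U, B) = (14 - B) - 18 = -4 - B)
L(k) = 33 (L(k) = 4 - (-8 - 1*21) = 4 - (-8 - 21) = 4 - 1*(-29) = 4 + 29 = 33)
((sqrt(-505 + 1565) + (-1696 - 1207))/(I(60, -59) + L(-55)))/(-4590) = ((sqrt(-505 + 1565) + (-1696 - 1207))/((-4 - 1*(-59)) + 33))/(-4590) = ((sqrt(1060) - 2903)/((-4 + 59) + 33))*(-1/4590) = ((2*sqrt(265) - 2903)/(55 + 33))*(-1/4590) = ((-2903 + 2*sqrt(265))/88)*(-1/4590) = ((-2903 + 2*sqrt(265))*(1/88))*(-1/4590) = (-2903/88 + sqrt(265)/44)*(-1/4590) = 2903/403920 - sqrt(265)/201960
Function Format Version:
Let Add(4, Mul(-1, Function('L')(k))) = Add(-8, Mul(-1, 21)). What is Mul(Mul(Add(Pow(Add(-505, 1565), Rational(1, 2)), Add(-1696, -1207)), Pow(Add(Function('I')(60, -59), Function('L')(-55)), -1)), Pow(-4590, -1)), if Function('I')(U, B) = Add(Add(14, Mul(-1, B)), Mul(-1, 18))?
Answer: Add(Rational(2903, 403920), Mul(Rational(-1, 201960), Pow(265, Rational(1, 2)))) ≈ 0.0071065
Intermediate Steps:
Function('I')(U, B) = Add(-4, Mul(-1, B)) (Function('I')(U, B) = Add(Add(14, Mul(-1, B)), -18) = Add(-4, Mul(-1, B)))
Function('L')(k) = 33 (Function('L')(k) = Add(4, Mul(-1, Add(-8, Mul(-1, 21)))) = Add(4, Mul(-1, Add(-8, -21))) = Add(4, Mul(-1, -29)) = Add(4, 29) = 33)
Mul(Mul(Add(Pow(Add(-505, 1565), Rational(1, 2)), Add(-1696, -1207)), Pow(Add(Function('I')(60, -59), Function('L')(-55)), -1)), Pow(-4590, -1)) = Mul(Mul(Add(Pow(Add(-505, 1565), Rational(1, 2)), Add(-1696, -1207)), Pow(Add(Add(-4, Mul(-1, -59)), 33), -1)), Pow(-4590, -1)) = Mul(Mul(Add(Pow(1060, Rational(1, 2)), -2903), Pow(Add(Add(-4, 59), 33), -1)), Rational(-1, 4590)) = Mul(Mul(Add(Mul(2, Pow(265, Rational(1, 2))), -2903), Pow(Add(55, 33), -1)), Rational(-1, 4590)) = Mul(Mul(Add(-2903, Mul(2, Pow(265, Rational(1, 2)))), Pow(88, -1)), Rational(-1, 4590)) = Mul(Mul(Add(-2903, Mul(2, Pow(265, Rational(1, 2)))), Rational(1, 88)), Rational(-1, 4590)) = Mul(Add(Rational(-2903, 88), Mul(Rational(1, 44), Pow(265, Rational(1, 2)))), Rational(-1, 4590)) = Add(Rational(2903, 403920), Mul(Rational(-1, 201960), Pow(265, Rational(1, 2))))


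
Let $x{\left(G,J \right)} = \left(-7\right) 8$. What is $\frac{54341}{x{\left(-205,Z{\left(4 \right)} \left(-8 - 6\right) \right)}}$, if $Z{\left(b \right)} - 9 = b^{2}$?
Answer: $- \frac{7763}{8} \approx -970.38$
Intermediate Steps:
$Z{\left(b \right)} = 9 + b^{2}$
$x{\left(G,J \right)} = -56$
$\frac{54341}{x{\left(-205,Z{\left(4 \right)} \left(-8 - 6\right) \right)}} = \frac{54341}{-56} = 54341 \left(- \frac{1}{56}\right) = - \frac{7763}{8}$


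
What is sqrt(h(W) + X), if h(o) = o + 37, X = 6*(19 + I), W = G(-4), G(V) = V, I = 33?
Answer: sqrt(345) ≈ 18.574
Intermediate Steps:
W = -4
X = 312 (X = 6*(19 + 33) = 6*52 = 312)
h(o) = 37 + o
sqrt(h(W) + X) = sqrt((37 - 4) + 312) = sqrt(33 + 312) = sqrt(345)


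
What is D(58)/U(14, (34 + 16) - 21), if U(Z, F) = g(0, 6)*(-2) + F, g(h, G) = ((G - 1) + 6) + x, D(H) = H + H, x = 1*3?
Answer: 116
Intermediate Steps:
x = 3
D(H) = 2*H
g(h, G) = 8 + G (g(h, G) = ((G - 1) + 6) + 3 = ((-1 + G) + 6) + 3 = (5 + G) + 3 = 8 + G)
U(Z, F) = -28 + F (U(Z, F) = (8 + 6)*(-2) + F = 14*(-2) + F = -28 + F)
D(58)/U(14, (34 + 16) - 21) = (2*58)/(-28 + ((34 + 16) - 21)) = 116/(-28 + (50 - 21)) = 116/(-28 + 29) = 116/1 = 116*1 = 116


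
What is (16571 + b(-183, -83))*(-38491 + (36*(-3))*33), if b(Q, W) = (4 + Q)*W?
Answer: -1321704540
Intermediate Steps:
b(Q, W) = W*(4 + Q)
(16571 + b(-183, -83))*(-38491 + (36*(-3))*33) = (16571 - 83*(4 - 183))*(-38491 + (36*(-3))*33) = (16571 - 83*(-179))*(-38491 - 108*33) = (16571 + 14857)*(-38491 - 3564) = 31428*(-42055) = -1321704540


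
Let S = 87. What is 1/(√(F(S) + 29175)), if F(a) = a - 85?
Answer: √29177/29177 ≈ 0.0058544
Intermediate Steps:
F(a) = -85 + a
1/(√(F(S) + 29175)) = 1/(√((-85 + 87) + 29175)) = 1/(√(2 + 29175)) = 1/(√29177) = √29177/29177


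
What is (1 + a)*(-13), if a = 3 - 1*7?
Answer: 39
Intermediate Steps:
a = -4 (a = 3 - 7 = -4)
(1 + a)*(-13) = (1 - 4)*(-13) = -3*(-13) = 39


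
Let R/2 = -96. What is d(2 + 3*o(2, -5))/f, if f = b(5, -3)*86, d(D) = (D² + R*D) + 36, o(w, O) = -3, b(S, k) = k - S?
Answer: -1429/688 ≈ -2.0770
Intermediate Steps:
R = -192 (R = 2*(-96) = -192)
d(D) = 36 + D² - 192*D (d(D) = (D² - 192*D) + 36 = 36 + D² - 192*D)
f = -688 (f = (-3 - 1*5)*86 = (-3 - 5)*86 = -8*86 = -688)
d(2 + 3*o(2, -5))/f = (36 + (2 + 3*(-3))² - 192*(2 + 3*(-3)))/(-688) = (36 + (2 - 9)² - 192*(2 - 9))*(-1/688) = (36 + (-7)² - 192*(-7))*(-1/688) = (36 + 49 + 1344)*(-1/688) = 1429*(-1/688) = -1429/688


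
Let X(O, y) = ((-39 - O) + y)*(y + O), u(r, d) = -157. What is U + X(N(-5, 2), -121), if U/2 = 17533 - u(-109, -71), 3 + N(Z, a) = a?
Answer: 54778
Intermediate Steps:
N(Z, a) = -3 + a
X(O, y) = (O + y)*(-39 + y - O) (X(O, y) = (-39 + y - O)*(O + y) = (O + y)*(-39 + y - O))
U = 35380 (U = 2*(17533 - 1*(-157)) = 2*(17533 + 157) = 2*17690 = 35380)
U + X(N(-5, 2), -121) = 35380 + ((-121)² - (-3 + 2)² - 39*(-3 + 2) - 39*(-121)) = 35380 + (14641 - 1*(-1)² - 39*(-1) + 4719) = 35380 + (14641 - 1*1 + 39 + 4719) = 35380 + (14641 - 1 + 39 + 4719) = 35380 + 19398 = 54778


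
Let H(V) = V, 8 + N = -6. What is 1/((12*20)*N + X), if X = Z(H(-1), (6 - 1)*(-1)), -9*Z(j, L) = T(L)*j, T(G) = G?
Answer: -9/30245 ≈ -0.00029757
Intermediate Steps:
N = -14 (N = -8 - 6 = -14)
Z(j, L) = -L*j/9
X = -5/9 (X = -1/9*(6 - 1)*(-1)*(-1) = -1/9*5*(-1)*(-1) = -1/9*(-5)*(-1) = -5/9 ≈ -0.55556)
1/((12*20)*N + X) = 1/((12*20)*(-14) - 5/9) = 1/(240*(-14) - 5/9) = 1/(-3360 - 5/9) = 1/(-30245/9) = -9/30245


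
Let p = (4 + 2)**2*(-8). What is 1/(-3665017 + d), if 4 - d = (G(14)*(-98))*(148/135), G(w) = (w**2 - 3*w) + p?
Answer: -135/496720291 ≈ -2.7178e-7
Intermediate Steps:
p = -288 (p = 6**2*(-8) = 36*(-8) = -288)
G(w) = -288 + w**2 - 3*w (G(w) = (w**2 - 3*w) - 288 = -288 + w**2 - 3*w)
d = -1942996/135 (d = 4 - (-288 + 14**2 - 3*14)*(-98)*148/135 = 4 - (-288 + 196 - 42)*(-98)*148*(1/135) = 4 - (-134*(-98))*148/135 = 4 - 13132*148/135 = 4 - 1*1943536/135 = 4 - 1943536/135 = -1942996/135 ≈ -14393.)
1/(-3665017 + d) = 1/(-3665017 - 1942996/135) = 1/(-496720291/135) = -135/496720291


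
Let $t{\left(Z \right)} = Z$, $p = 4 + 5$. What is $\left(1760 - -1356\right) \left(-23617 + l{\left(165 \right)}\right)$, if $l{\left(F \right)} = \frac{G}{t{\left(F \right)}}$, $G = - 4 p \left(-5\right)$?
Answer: $- \frac{809458900}{11} \approx -7.3587 \cdot 10^{7}$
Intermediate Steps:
$p = 9$
$G = 180$ ($G = \left(-4\right) 9 \left(-5\right) = \left(-36\right) \left(-5\right) = 180$)
$l{\left(F \right)} = \frac{180}{F}$
$\left(1760 - -1356\right) \left(-23617 + l{\left(165 \right)}\right) = \left(1760 - -1356\right) \left(-23617 + \frac{180}{165}\right) = \left(1760 + 1356\right) \left(-23617 + 180 \cdot \frac{1}{165}\right) = 3116 \left(-23617 + \frac{12}{11}\right) = 3116 \left(- \frac{259775}{11}\right) = - \frac{809458900}{11}$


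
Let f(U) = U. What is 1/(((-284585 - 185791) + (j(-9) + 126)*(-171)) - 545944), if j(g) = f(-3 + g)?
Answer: -1/1035814 ≈ -9.6542e-7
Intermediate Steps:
j(g) = -3 + g
1/(((-284585 - 185791) + (j(-9) + 126)*(-171)) - 545944) = 1/(((-284585 - 185791) + ((-3 - 9) + 126)*(-171)) - 545944) = 1/((-470376 + (-12 + 126)*(-171)) - 545944) = 1/((-470376 + 114*(-171)) - 545944) = 1/((-470376 - 19494) - 545944) = 1/(-489870 - 545944) = 1/(-1035814) = -1/1035814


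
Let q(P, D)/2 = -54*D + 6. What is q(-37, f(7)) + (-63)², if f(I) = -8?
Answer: 4845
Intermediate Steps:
q(P, D) = 12 - 108*D (q(P, D) = 2*(-54*D + 6) = 2*(6 - 54*D) = 12 - 108*D)
q(-37, f(7)) + (-63)² = (12 - 108*(-8)) + (-63)² = (12 + 864) + 3969 = 876 + 3969 = 4845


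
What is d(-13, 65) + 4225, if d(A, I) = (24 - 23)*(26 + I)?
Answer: 4316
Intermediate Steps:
d(A, I) = 26 + I (d(A, I) = 1*(26 + I) = 26 + I)
d(-13, 65) + 4225 = (26 + 65) + 4225 = 91 + 4225 = 4316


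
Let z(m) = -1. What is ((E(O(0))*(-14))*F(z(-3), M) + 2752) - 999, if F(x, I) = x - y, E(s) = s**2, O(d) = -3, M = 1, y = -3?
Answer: 1501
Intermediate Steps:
F(x, I) = 3 + x (F(x, I) = x - 1*(-3) = x + 3 = 3 + x)
((E(O(0))*(-14))*F(z(-3), M) + 2752) - 999 = (((-3)**2*(-14))*(3 - 1) + 2752) - 999 = ((9*(-14))*2 + 2752) - 999 = (-126*2 + 2752) - 999 = (-252 + 2752) - 999 = 2500 - 999 = 1501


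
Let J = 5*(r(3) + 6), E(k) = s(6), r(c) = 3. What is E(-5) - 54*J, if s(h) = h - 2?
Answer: -2426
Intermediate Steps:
s(h) = -2 + h
E(k) = 4 (E(k) = -2 + 6 = 4)
J = 45 (J = 5*(3 + 6) = 5*9 = 45)
E(-5) - 54*J = 4 - 54*45 = 4 - 2430 = -2426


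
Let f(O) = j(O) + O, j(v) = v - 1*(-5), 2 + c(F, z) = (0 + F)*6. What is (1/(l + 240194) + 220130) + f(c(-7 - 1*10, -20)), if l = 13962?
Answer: 55895766613/254156 ≈ 2.1993e+5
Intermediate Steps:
c(F, z) = -2 + 6*F (c(F, z) = -2 + (0 + F)*6 = -2 + F*6 = -2 + 6*F)
j(v) = 5 + v (j(v) = v + 5 = 5 + v)
f(O) = 5 + 2*O (f(O) = (5 + O) + O = 5 + 2*O)
(1/(l + 240194) + 220130) + f(c(-7 - 1*10, -20)) = (1/(13962 + 240194) + 220130) + (5 + 2*(-2 + 6*(-7 - 1*10))) = (1/254156 + 220130) + (5 + 2*(-2 + 6*(-7 - 10))) = (1/254156 + 220130) + (5 + 2*(-2 + 6*(-17))) = 55947360281/254156 + (5 + 2*(-2 - 102)) = 55947360281/254156 + (5 + 2*(-104)) = 55947360281/254156 + (5 - 208) = 55947360281/254156 - 203 = 55895766613/254156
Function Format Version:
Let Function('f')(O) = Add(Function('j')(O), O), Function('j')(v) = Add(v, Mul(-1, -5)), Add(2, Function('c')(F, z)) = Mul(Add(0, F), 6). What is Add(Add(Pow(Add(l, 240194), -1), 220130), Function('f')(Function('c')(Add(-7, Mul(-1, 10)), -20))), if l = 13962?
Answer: Rational(55895766613, 254156) ≈ 2.1993e+5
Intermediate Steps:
Function('c')(F, z) = Add(-2, Mul(6, F)) (Function('c')(F, z) = Add(-2, Mul(Add(0, F), 6)) = Add(-2, Mul(F, 6)) = Add(-2, Mul(6, F)))
Function('j')(v) = Add(5, v) (Function('j')(v) = Add(v, 5) = Add(5, v))
Function('f')(O) = Add(5, Mul(2, O)) (Function('f')(O) = Add(Add(5, O), O) = Add(5, Mul(2, O)))
Add(Add(Pow(Add(l, 240194), -1), 220130), Function('f')(Function('c')(Add(-7, Mul(-1, 10)), -20))) = Add(Add(Pow(Add(13962, 240194), -1), 220130), Add(5, Mul(2, Add(-2, Mul(6, Add(-7, Mul(-1, 10))))))) = Add(Add(Pow(254156, -1), 220130), Add(5, Mul(2, Add(-2, Mul(6, Add(-7, -10)))))) = Add(Add(Rational(1, 254156), 220130), Add(5, Mul(2, Add(-2, Mul(6, -17))))) = Add(Rational(55947360281, 254156), Add(5, Mul(2, Add(-2, -102)))) = Add(Rational(55947360281, 254156), Add(5, Mul(2, -104))) = Add(Rational(55947360281, 254156), Add(5, -208)) = Add(Rational(55947360281, 254156), -203) = Rational(55895766613, 254156)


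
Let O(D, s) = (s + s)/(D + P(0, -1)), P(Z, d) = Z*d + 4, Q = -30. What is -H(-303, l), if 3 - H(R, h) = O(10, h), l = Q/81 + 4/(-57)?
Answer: -10999/3591 ≈ -3.0629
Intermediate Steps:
P(Z, d) = 4 + Z*d
l = -226/513 (l = -30/81 + 4/(-57) = -30*1/81 + 4*(-1/57) = -10/27 - 4/57 = -226/513 ≈ -0.44055)
O(D, s) = 2*s/(4 + D) (O(D, s) = (s + s)/(D + (4 + 0*(-1))) = (2*s)/(D + (4 + 0)) = (2*s)/(D + 4) = (2*s)/(4 + D) = 2*s/(4 + D))
H(R, h) = 3 - h/7 (H(R, h) = 3 - 2*h/(4 + 10) = 3 - 2*h/14 = 3 - h/7)
-H(-303, l) = -(3 - ⅐*(-226/513)) = -(3 + 226/3591) = -1*10999/3591 = -10999/3591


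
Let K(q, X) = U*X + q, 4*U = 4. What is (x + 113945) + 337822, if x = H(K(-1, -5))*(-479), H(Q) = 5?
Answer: 449372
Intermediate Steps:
U = 1 (U = (1/4)*4 = 1)
K(q, X) = X + q (K(q, X) = 1*X + q = X + q)
x = -2395 (x = 5*(-479) = -2395)
(x + 113945) + 337822 = (-2395 + 113945) + 337822 = 111550 + 337822 = 449372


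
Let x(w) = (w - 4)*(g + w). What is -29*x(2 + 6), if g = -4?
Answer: -464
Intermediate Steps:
x(w) = (-4 + w)² (x(w) = (w - 4)*(-4 + w) = (-4 + w)*(-4 + w) = (-4 + w)²)
-29*x(2 + 6) = -29*(16 + (2 + 6)² - 8*(2 + 6)) = -29*(16 + 8² - 8*8) = -29*(16 + 64 - 64) = -29*16 = -464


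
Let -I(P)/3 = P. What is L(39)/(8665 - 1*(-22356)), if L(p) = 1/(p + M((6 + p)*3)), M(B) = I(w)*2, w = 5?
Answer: 1/279189 ≈ 3.5818e-6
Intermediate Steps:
I(P) = -3*P
M(B) = -30 (M(B) = -3*5*2 = -15*2 = -30)
L(p) = 1/(-30 + p) (L(p) = 1/(p - 30) = 1/(-30 + p))
L(39)/(8665 - 1*(-22356)) = 1/((-30 + 39)*(8665 - 1*(-22356))) = 1/(9*(8665 + 22356)) = (1/9)/31021 = (1/9)*(1/31021) = 1/279189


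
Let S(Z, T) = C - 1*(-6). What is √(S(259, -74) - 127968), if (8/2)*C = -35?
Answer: I*√511883/2 ≈ 357.73*I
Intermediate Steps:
C = -35/4 (C = (¼)*(-35) = -35/4 ≈ -8.7500)
S(Z, T) = -11/4 (S(Z, T) = -35/4 - 1*(-6) = -35/4 + 6 = -11/4)
√(S(259, -74) - 127968) = √(-11/4 - 127968) = √(-511883/4) = I*√511883/2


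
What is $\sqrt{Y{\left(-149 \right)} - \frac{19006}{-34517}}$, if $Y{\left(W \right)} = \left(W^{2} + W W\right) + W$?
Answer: $\frac{\sqrt{52724710838219}}{34517} \approx 210.37$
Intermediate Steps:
$Y{\left(W \right)} = W + 2 W^{2}$ ($Y{\left(W \right)} = \left(W^{2} + W^{2}\right) + W = 2 W^{2} + W = W + 2 W^{2}$)
$\sqrt{Y{\left(-149 \right)} - \frac{19006}{-34517}} = \sqrt{- 149 \left(1 + 2 \left(-149\right)\right) - \frac{19006}{-34517}} = \sqrt{- 149 \left(1 - 298\right) - - \frac{19006}{34517}} = \sqrt{\left(-149\right) \left(-297\right) + \frac{19006}{34517}} = \sqrt{44253 + \frac{19006}{34517}} = \sqrt{\frac{1527499807}{34517}} = \frac{\sqrt{52724710838219}}{34517}$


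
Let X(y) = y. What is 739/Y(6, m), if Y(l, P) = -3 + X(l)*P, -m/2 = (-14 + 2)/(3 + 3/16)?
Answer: 12563/717 ≈ 17.522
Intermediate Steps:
m = 128/17 (m = -2*(-14 + 2)/(3 + 3/16) = -(-24)/(3 + 3*(1/16)) = -(-24)/(3 + 3/16) = -(-24)/51/16 = -(-24)*16/51 = -2*(-64/17) = 128/17 ≈ 7.5294)
Y(l, P) = -3 + P*l (Y(l, P) = -3 + l*P = -3 + P*l)
739/Y(6, m) = 739/(-3 + (128/17)*6) = 739/(-3 + 768/17) = 739/(717/17) = 739*(17/717) = 12563/717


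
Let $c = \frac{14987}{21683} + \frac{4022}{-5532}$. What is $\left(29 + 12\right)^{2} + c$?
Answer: $\frac{100816123747}{59975178} \approx 1681.0$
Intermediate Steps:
$c = - \frac{2150471}{59975178}$ ($c = 14987 \cdot \frac{1}{21683} + 4022 \left(- \frac{1}{5532}\right) = \frac{14987}{21683} - \frac{2011}{2766} = - \frac{2150471}{59975178} \approx -0.035856$)
$\left(29 + 12\right)^{2} + c = \left(29 + 12\right)^{2} - \frac{2150471}{59975178} = 41^{2} - \frac{2150471}{59975178} = 1681 - \frac{2150471}{59975178} = \frac{100816123747}{59975178}$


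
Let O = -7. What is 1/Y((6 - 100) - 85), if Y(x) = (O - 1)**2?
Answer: 1/64 ≈ 0.015625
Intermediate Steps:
Y(x) = 64 (Y(x) = (-7 - 1)**2 = (-8)**2 = 64)
1/Y((6 - 100) - 85) = 1/64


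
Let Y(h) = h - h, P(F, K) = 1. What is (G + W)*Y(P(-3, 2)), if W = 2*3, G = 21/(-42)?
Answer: 0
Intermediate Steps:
G = -1/2 (G = 21*(-1/42) = -1/2 ≈ -0.50000)
W = 6
Y(h) = 0
(G + W)*Y(P(-3, 2)) = (-1/2 + 6)*0 = (11/2)*0 = 0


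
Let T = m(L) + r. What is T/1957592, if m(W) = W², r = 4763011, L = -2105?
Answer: 2298509/489398 ≈ 4.6966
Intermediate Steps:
T = 9194036 (T = (-2105)² + 4763011 = 4431025 + 4763011 = 9194036)
T/1957592 = 9194036/1957592 = 9194036*(1/1957592) = 2298509/489398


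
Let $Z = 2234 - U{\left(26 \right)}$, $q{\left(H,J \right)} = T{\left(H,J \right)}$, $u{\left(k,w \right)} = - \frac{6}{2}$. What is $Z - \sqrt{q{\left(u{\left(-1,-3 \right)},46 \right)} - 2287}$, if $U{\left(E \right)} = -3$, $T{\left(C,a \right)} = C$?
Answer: $2237 - i \sqrt{2290} \approx 2237.0 - 47.854 i$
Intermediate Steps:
$u{\left(k,w \right)} = -3$ ($u{\left(k,w \right)} = \left(-6\right) \frac{1}{2} = -3$)
$q{\left(H,J \right)} = H$
$Z = 2237$ ($Z = 2234 - -3 = 2234 + 3 = 2237$)
$Z - \sqrt{q{\left(u{\left(-1,-3 \right)},46 \right)} - 2287} = 2237 - \sqrt{-3 - 2287} = 2237 - \sqrt{-2290} = 2237 - i \sqrt{2290}$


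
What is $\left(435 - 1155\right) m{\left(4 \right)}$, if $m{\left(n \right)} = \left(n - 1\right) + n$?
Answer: $-5040$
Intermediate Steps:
$m{\left(n \right)} = -1 + 2 n$ ($m{\left(n \right)} = \left(-1 + n\right) + n = -1 + 2 n$)
$\left(435 - 1155\right) m{\left(4 \right)} = \left(435 - 1155\right) \left(-1 + 2 \cdot 4\right) = - 720 \left(-1 + 8\right) = \left(-720\right) 7 = -5040$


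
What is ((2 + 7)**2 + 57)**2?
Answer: 19044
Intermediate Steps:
((2 + 7)**2 + 57)**2 = (9**2 + 57)**2 = (81 + 57)**2 = 138**2 = 19044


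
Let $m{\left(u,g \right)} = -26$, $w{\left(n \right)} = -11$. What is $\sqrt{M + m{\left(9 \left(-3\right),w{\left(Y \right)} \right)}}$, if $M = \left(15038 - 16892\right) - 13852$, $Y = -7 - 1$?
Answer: $6 i \sqrt{437} \approx 125.43 i$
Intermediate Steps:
$Y = -8$
$M = -15706$ ($M = -1854 - 13852 = -15706$)
$\sqrt{M + m{\left(9 \left(-3\right),w{\left(Y \right)} \right)}} = \sqrt{-15706 - 26} = \sqrt{-15732} = 6 i \sqrt{437}$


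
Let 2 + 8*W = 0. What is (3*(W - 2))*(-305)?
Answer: 8235/4 ≈ 2058.8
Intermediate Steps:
W = -1/4 (W = -1/4 + (1/8)*0 = -1/4 + 0 = -1/4 ≈ -0.25000)
(3*(W - 2))*(-305) = (3*(-1/4 - 2))*(-305) = (3*(-9/4))*(-305) = -27/4*(-305) = 8235/4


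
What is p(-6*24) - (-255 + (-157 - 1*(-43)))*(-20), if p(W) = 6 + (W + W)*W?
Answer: 34098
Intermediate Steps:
p(W) = 6 + 2*W² (p(W) = 6 + (2*W)*W = 6 + 2*W²)
p(-6*24) - (-255 + (-157 - 1*(-43)))*(-20) = (6 + 2*(-6*24)²) - (-255 + (-157 - 1*(-43)))*(-20) = (6 + 2*(-144)²) - (-255 + (-157 + 43))*(-20) = (6 + 2*20736) - (-255 - 114)*(-20) = (6 + 41472) - (-369)*(-20) = 41478 - 1*7380 = 41478 - 7380 = 34098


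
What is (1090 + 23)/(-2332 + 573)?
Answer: -1113/1759 ≈ -0.63275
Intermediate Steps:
(1090 + 23)/(-2332 + 573) = 1113/(-1759) = 1113*(-1/1759) = -1113/1759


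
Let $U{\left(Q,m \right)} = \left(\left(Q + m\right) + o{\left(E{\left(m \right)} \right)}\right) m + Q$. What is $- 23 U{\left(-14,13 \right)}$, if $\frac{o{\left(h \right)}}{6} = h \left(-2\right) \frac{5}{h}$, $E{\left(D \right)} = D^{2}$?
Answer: $18561$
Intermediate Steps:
$o{\left(h \right)} = -60$ ($o{\left(h \right)} = 6 h \left(-2\right) \frac{5}{h} = 6 - 2 h \frac{5}{h} = 6 \left(-10\right) = -60$)
$U{\left(Q,m \right)} = Q + m \left(-60 + Q + m\right)$ ($U{\left(Q,m \right)} = \left(\left(Q + m\right) - 60\right) m + Q = \left(-60 + Q + m\right) m + Q = m \left(-60 + Q + m\right) + Q = Q + m \left(-60 + Q + m\right)$)
$- 23 U{\left(-14,13 \right)} = - 23 \left(-14 + 13^{2} - 780 - 182\right) = - 23 \left(-14 + 169 - 780 - 182\right) = \left(-23\right) \left(-807\right) = 18561$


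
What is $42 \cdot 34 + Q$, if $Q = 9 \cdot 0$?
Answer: $1428$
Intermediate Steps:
$Q = 0$
$42 \cdot 34 + Q = 42 \cdot 34 + 0 = 1428 + 0 = 1428$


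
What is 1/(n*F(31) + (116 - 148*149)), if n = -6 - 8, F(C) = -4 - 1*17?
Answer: -1/21642 ≈ -4.6206e-5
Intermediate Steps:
F(C) = -21 (F(C) = -4 - 17 = -21)
n = -14
1/(n*F(31) + (116 - 148*149)) = 1/(-14*(-21) + (116 - 148*149)) = 1/(294 + (116 - 22052)) = 1/(294 - 21936) = 1/(-21642) = -1/21642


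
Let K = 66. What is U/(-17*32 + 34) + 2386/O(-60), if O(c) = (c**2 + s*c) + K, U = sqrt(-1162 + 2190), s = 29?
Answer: 1193/963 - sqrt(257)/255 ≈ 1.1760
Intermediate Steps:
U = 2*sqrt(257) (U = sqrt(1028) = 2*sqrt(257) ≈ 32.062)
O(c) = 66 + c**2 + 29*c (O(c) = (c**2 + 29*c) + 66 = 66 + c**2 + 29*c)
U/(-17*32 + 34) + 2386/O(-60) = (2*sqrt(257))/(-17*32 + 34) + 2386/(66 + (-60)**2 + 29*(-60)) = (2*sqrt(257))/(-544 + 34) + 2386/(66 + 3600 - 1740) = (2*sqrt(257))/(-510) + 2386/1926 = (2*sqrt(257))*(-1/510) + 2386*(1/1926) = -sqrt(257)/255 + 1193/963 = 1193/963 - sqrt(257)/255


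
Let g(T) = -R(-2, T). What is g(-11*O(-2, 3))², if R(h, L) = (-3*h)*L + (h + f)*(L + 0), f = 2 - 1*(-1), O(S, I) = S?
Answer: 23716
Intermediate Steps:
f = 3 (f = 2 + 1 = 3)
R(h, L) = L*(3 + h) - 3*L*h (R(h, L) = (-3*h)*L + (h + 3)*(L + 0) = -3*L*h + (3 + h)*L = -3*L*h + L*(3 + h) = L*(3 + h) - 3*L*h)
g(T) = -7*T (g(T) = -T*(3 - 2*(-2)) = -T*(3 + 4) = -T*7 = -7*T)
g(-11*O(-2, 3))² = (-(-77)*(-2))² = (-7*22)² = (-154)² = 23716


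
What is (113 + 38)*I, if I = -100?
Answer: -15100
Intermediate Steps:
(113 + 38)*I = (113 + 38)*(-100) = 151*(-100) = -15100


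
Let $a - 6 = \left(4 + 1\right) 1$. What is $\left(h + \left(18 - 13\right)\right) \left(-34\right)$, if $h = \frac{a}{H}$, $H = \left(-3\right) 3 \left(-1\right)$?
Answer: $- \frac{1904}{9} \approx -211.56$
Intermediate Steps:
$a = 11$ ($a = 6 + \left(4 + 1\right) 1 = 6 + 5 \cdot 1 = 6 + 5 = 11$)
$H = 9$ ($H = \left(-9\right) \left(-1\right) = 9$)
$h = \frac{11}{9} \approx 1.2222$
$\left(h + \left(18 - 13\right)\right) \left(-34\right) = \left(\frac{11}{9} + \left(18 - 13\right)\right) \left(-34\right) = \left(\frac{11}{9} + 5\right) \left(-34\right) = \frac{56}{9} \left(-34\right) = - \frac{1904}{9}$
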